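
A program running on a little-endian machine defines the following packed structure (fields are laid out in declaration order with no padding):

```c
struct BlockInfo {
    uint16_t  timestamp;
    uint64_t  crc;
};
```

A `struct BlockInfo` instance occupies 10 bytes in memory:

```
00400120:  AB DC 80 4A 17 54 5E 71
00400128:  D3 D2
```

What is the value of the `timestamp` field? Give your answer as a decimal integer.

56491

`timestamp` is the first field, at byte offset 0, occupying 2 bytes.
Bytes at offsets 0..1: AB DC.
Little-endian stores the least-significant byte at the lowest address.
Reassemble most-significant byte first: DC AB → 0xDCAB.
0xDCAB = 56491.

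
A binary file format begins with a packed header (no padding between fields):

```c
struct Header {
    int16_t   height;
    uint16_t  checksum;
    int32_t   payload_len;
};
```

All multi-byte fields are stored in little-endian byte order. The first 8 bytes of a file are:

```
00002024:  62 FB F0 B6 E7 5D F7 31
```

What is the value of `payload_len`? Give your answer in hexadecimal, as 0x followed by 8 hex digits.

0x31F75DE7

`payload_len` follows `height` (2 B), `checksum` (2 B), so it starts at offset 2 + 2 = 4 and occupies 4 bytes.
Bytes at offsets 4..7: E7 5D F7 31.
In little-endian order the low byte comes first in memory.
Reassemble most-significant byte first: 31 F7 5D E7 → 0x31F75DE7.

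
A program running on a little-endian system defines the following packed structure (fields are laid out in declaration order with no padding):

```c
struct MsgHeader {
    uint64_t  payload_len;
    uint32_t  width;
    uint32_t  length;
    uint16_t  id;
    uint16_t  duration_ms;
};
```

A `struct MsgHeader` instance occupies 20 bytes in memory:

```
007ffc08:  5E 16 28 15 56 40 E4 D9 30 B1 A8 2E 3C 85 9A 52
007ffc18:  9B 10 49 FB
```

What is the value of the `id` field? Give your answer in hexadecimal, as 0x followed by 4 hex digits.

0x109B

`id` follows `payload_len` (8 B), `width` (4 B), `length` (4 B), so it starts at offset 8 + 4 + 4 = 16 and occupies 2 bytes.
Bytes at offsets 16..17: 9B 10.
In little-endian order the low byte comes first in memory.
Reassemble most-significant byte first: 10 9B → 0x109B.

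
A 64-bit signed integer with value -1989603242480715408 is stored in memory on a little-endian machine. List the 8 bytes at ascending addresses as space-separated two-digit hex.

70 B9 F8 6F 64 82 63 E4

Two's complement of -1989603242480715408 in 64 bits: 1989603242480715408 = 0x1B9C7D9B90074690; invert → 0xE46382646FF8B96F; add 1 → 0xE46382646FF8B970.
Split into bytes (most-significant first): E4 63 82 64 6F F8 B9 70.
Little-endian: lowest address holds the least-significant byte.
So at ascending addresses the bytes are 70 B9 F8 6F 64 82 63 E4.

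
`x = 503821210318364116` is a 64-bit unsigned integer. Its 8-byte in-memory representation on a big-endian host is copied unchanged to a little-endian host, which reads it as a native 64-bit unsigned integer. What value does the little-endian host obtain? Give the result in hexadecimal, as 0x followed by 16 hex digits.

503821210318364116 in 64-bit hexadecimal is 0x06FDEEB8AF555DD4.
Stored big-endian, the bytes at ascending addresses are 06 FD EE B8 AF 55 5D D4.
Read back as little-endian, the first byte is least significant, giving 0xD45D55AFB8EEFD06.

0xD45D55AFB8EEFD06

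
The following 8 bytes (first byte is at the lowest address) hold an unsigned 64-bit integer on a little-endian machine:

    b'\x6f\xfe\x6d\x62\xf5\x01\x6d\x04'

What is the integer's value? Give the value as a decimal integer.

318913302043164271

In little-endian order the low byte comes first in memory.
Reassemble most-significant byte first: 04 6D 01 F5 62 6D FE 6F → 0x046D01F5626DFE6F.
0x046D01F5626DFE6F = 318913302043164271.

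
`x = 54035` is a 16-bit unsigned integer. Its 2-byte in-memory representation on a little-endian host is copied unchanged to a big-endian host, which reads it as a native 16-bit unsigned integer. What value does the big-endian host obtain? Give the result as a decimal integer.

54035 in 16-bit hexadecimal is 0xD313.
Stored little-endian, the bytes at ascending addresses are 13 D3.
Read back as big-endian, the last byte is least significant, giving 0x13D3.
0x13D3 = 5075.

5075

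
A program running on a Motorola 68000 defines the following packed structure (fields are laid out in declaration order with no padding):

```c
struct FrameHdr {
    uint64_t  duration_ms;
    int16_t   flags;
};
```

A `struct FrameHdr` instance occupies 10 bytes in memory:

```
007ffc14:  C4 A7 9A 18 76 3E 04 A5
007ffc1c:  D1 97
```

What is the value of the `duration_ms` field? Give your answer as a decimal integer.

14170464182398223525

`duration_ms` is the first field, at byte offset 0, occupying 8 bytes.
Bytes at offsets 0..7: C4 A7 9A 18 76 3E 04 A5.
Big-endian: lowest address holds the most-significant byte.
The bytes are already most-significant first: 0xC4A79A18763E04A5.
0xC4A79A18763E04A5 = 14170464182398223525.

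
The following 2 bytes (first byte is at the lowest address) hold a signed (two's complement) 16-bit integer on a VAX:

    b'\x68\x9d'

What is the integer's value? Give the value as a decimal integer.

-25240

Little-endian stores the least-significant byte at the lowest address.
Reassemble most-significant byte first: 9D 68 → 0x9D68.
Top bit is set, so as a signed 16-bit value this is 0x9D68 − 2^16 = -25240.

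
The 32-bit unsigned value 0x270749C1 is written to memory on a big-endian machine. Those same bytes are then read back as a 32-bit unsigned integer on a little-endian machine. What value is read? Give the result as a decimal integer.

3242788647

Stored big-endian, the bytes at ascending addresses are 27 07 49 C1.
Read back as little-endian, the first byte is least significant, giving 0xC1490727.
0xC1490727 = 3242788647.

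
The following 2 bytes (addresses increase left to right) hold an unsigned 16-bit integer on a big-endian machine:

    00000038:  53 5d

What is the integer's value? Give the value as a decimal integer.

In big-endian order the high byte comes first in memory.
The bytes are already most-significant first: 0x535D.
0x535D = 21341.

21341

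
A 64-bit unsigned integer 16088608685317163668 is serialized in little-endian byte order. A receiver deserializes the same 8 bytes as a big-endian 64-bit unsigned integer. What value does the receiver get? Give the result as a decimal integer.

10667506559182456543

16088608685317163668 in 64-bit hexadecimal is 0xDF46385BB2980A94.
Stored little-endian, the bytes at ascending addresses are 94 0A 98 B2 5B 38 46 DF.
Read back as big-endian, the last byte is least significant, giving 0x940A98B25B3846DF.
0x940A98B25B3846DF = 10667506559182456543.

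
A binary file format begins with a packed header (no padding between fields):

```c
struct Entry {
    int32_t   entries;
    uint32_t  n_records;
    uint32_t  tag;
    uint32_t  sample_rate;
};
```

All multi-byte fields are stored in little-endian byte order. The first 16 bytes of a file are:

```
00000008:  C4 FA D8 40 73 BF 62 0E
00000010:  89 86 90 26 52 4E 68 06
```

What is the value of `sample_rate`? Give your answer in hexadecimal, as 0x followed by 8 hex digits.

0x06684E52

`sample_rate` follows `entries` (4 B), `n_records` (4 B), `tag` (4 B), so it starts at offset 4 + 4 + 4 = 12 and occupies 4 bytes.
Bytes at offsets 12..15: 52 4E 68 06.
Little-endian: lowest address holds the least-significant byte.
Reassemble most-significant byte first: 06 68 4E 52 → 0x06684E52.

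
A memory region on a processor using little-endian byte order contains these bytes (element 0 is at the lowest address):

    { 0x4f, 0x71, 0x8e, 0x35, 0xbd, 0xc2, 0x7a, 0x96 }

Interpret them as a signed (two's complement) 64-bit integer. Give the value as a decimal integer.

-7603550902958526129

Little-endian stores the least-significant byte at the lowest address.
Reassemble most-significant byte first: 96 7A C2 BD 35 8E 71 4F → 0x967AC2BD358E714F.
Top bit is set, so as a signed 64-bit value this is 0x967AC2BD358E714F − 2^64 = -7603550902958526129.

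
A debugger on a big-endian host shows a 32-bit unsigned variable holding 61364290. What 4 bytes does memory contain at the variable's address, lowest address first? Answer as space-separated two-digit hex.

61364290 in hexadecimal, padded to 32 bits, is 0x03A85842.
Split into bytes (most-significant first): 03 A8 58 42.
In big-endian order the high byte comes first in memory.
So the memory order matches the most-significant-first order: 03 A8 58 42.

03 A8 58 42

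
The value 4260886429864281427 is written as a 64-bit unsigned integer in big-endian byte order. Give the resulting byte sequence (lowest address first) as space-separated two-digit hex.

4260886429864281427 in hexadecimal, padded to 64 bits, is 0x3B21B5A20057C553.
Split into bytes (most-significant first): 3B 21 B5 A2 00 57 C5 53.
Big-endian: lowest address holds the most-significant byte.
So the memory order matches the most-significant-first order: 3B 21 B5 A2 00 57 C5 53.

3B 21 B5 A2 00 57 C5 53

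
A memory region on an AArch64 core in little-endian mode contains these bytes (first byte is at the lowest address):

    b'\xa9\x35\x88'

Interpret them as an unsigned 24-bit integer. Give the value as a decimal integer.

In little-endian order the low byte comes first in memory.
Reassemble most-significant byte first: 88 35 A9 → 0x8835A9.
0x8835A9 = 8926633.

8926633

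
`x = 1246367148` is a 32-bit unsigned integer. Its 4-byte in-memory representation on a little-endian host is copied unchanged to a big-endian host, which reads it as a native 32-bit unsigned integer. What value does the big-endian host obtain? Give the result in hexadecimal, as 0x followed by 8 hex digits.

0xAC0D4A4A

1246367148 in 32-bit hexadecimal is 0x4A4A0DAC.
Stored little-endian, the bytes at ascending addresses are AC 0D 4A 4A.
Read back as big-endian, the last byte is least significant, giving 0xAC0D4A4A.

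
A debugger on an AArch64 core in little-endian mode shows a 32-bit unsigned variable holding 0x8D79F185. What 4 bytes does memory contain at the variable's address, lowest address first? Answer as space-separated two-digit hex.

85 F1 79 8D

Split into bytes (most-significant first): 8D 79 F1 85.
In little-endian order the low byte comes first in memory.
So at ascending addresses the bytes are 85 F1 79 8D.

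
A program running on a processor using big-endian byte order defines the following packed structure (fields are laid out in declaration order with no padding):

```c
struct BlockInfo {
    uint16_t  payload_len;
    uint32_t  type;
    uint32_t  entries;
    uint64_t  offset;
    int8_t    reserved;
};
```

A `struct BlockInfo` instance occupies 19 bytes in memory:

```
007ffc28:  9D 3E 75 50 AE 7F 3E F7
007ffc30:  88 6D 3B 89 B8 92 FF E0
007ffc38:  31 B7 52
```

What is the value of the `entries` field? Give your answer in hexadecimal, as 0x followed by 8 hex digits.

0x3EF7886D

`entries` follows `payload_len` (2 B), `type` (4 B), so it starts at offset 2 + 4 = 6 and occupies 4 bytes.
Bytes at offsets 6..9: 3E F7 88 6D.
Big-endian: lowest address holds the most-significant byte.
The bytes are already most-significant first: 0x3EF7886D.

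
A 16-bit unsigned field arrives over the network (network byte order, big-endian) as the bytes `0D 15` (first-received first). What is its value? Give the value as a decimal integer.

In big-endian order the high byte comes first in memory.
The bytes are already most-significant first: 0x0D15.
0x0D15 = 3349.

3349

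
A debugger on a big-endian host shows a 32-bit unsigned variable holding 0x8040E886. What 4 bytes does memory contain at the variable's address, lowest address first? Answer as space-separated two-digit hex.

80 40 E8 86

Split into bytes (most-significant first): 80 40 E8 86.
Big-endian: lowest address holds the most-significant byte.
So the memory order matches the most-significant-first order: 80 40 E8 86.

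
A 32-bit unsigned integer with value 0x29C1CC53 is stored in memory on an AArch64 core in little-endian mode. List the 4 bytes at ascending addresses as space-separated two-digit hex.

Split into bytes (most-significant first): 29 C1 CC 53.
Little-endian stores the least-significant byte at the lowest address.
So at ascending addresses the bytes are 53 CC C1 29.

53 CC C1 29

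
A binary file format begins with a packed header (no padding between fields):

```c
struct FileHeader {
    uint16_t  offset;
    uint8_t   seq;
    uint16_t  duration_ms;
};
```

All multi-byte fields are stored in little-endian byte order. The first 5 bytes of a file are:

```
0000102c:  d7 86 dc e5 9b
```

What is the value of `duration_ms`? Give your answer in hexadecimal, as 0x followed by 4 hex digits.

0x9BE5

`duration_ms` follows `offset` (2 B), `seq` (1 B), so it starts at offset 2 + 1 = 3 and occupies 2 bytes.
Bytes at offsets 3..4: E5 9B.
Little-endian stores the least-significant byte at the lowest address.
Reassemble most-significant byte first: 9B E5 → 0x9BE5.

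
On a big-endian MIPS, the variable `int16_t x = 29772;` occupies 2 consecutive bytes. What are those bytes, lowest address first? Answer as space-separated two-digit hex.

74 4C

29772 in hexadecimal, padded to 16 bits, is 0x744C.
Split into bytes (most-significant first): 74 4C.
In big-endian order the high byte comes first in memory.
So the memory order matches the most-significant-first order: 74 4C.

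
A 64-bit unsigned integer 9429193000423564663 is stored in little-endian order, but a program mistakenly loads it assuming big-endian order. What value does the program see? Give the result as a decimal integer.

9429193000423564663 in 64-bit hexadecimal is 0x82DB39136CD8A577.
Stored little-endian, the bytes at ascending addresses are 77 A5 D8 6C 13 39 DB 82.
Read back as big-endian, the last byte is least significant, giving 0x77A5D86C1339DB82.
0x77A5D86C1339DB82 = 8621535020361309058.

8621535020361309058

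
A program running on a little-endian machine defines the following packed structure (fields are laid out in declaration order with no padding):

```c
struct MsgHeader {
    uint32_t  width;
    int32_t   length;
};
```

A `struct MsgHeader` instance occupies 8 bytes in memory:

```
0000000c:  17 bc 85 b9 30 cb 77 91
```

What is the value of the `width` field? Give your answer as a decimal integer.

`width` is the first field, at byte offset 0, occupying 4 bytes.
Bytes at offsets 0..3: 17 BC 85 B9.
Little-endian: lowest address holds the least-significant byte.
Reassemble most-significant byte first: B9 85 BC 17 → 0xB985BC17.
0xB985BC17 = 3112549399.

3112549399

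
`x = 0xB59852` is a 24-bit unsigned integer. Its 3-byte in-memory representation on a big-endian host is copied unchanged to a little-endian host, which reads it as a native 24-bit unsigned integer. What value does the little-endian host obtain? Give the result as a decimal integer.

Stored big-endian, the bytes at ascending addresses are B5 98 52.
Read back as little-endian, the first byte is least significant, giving 0x5298B5.
0x5298B5 = 5413045.

5413045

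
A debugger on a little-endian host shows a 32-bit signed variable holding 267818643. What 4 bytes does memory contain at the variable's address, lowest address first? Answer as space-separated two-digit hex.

93 96 F6 0F

267818643 in hexadecimal, padded to 32 bits, is 0x0FF69693.
Split into bytes (most-significant first): 0F F6 96 93.
Little-endian: lowest address holds the least-significant byte.
So at ascending addresses the bytes are 93 96 F6 0F.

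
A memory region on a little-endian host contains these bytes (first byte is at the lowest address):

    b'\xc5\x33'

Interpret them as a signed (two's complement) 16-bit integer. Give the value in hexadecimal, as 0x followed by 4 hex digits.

Little-endian stores the least-significant byte at the lowest address.
Reassemble most-significant byte first: 33 C5 → 0x33C5.

0x33C5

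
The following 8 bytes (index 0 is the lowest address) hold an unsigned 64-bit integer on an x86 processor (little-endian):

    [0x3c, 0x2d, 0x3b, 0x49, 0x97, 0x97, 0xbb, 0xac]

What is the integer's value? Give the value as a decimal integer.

12446708671192968508

Little-endian: lowest address holds the least-significant byte.
Reassemble most-significant byte first: AC BB 97 97 49 3B 2D 3C → 0xACBB9797493B2D3C.
0xACBB9797493B2D3C = 12446708671192968508.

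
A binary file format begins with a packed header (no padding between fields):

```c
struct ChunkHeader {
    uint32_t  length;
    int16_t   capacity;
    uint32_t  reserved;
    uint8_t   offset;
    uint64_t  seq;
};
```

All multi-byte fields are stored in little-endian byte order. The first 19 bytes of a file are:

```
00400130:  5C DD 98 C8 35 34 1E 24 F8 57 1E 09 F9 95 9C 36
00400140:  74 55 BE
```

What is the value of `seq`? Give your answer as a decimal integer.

13714996018130843913

`seq` follows `length` (4 B), `capacity` (2 B), `reserved` (4 B), `offset` (1 B), so it starts at offset 4 + 2 + 4 + 1 = 11 and occupies 8 bytes.
Bytes at offsets 11..18: 09 F9 95 9C 36 74 55 BE.
Little-endian stores the least-significant byte at the lowest address.
Reassemble most-significant byte first: BE 55 74 36 9C 95 F9 09 → 0xBE5574369C95F909.
0xBE5574369C95F909 = 13714996018130843913.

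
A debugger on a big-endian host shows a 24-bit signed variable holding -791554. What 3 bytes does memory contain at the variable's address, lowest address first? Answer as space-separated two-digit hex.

Two's complement of -791554 in 24 bits: 791554 = 0x0C1402; invert → 0xF3EBFD; add 1 → 0xF3EBFE.
Split into bytes (most-significant first): F3 EB FE.
In big-endian order the high byte comes first in memory.
So the memory order matches the most-significant-first order: F3 EB FE.

F3 EB FE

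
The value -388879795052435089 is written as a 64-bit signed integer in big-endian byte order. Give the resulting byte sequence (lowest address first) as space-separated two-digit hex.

Two's complement of -388879795052435089 in 64 bits: 388879795052435089 = 0x0565941CFC6D5691; invert → 0xFA9A6BE30392A96E; add 1 → 0xFA9A6BE30392A96F.
Split into bytes (most-significant first): FA 9A 6B E3 03 92 A9 6F.
Big-endian stores the most-significant byte at the lowest address.
So the memory order matches the most-significant-first order: FA 9A 6B E3 03 92 A9 6F.

FA 9A 6B E3 03 92 A9 6F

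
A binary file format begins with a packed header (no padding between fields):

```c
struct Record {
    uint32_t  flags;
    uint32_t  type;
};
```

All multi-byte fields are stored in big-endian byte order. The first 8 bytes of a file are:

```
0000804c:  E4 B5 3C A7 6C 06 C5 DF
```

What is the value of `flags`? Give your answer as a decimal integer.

`flags` is the first field, at byte offset 0, occupying 4 bytes.
Bytes at offsets 0..3: E4 B5 3C A7.
Big-endian: lowest address holds the most-significant byte.
The bytes are already most-significant first: 0xE4B53CA7.
0xE4B53CA7 = 3837082791.

3837082791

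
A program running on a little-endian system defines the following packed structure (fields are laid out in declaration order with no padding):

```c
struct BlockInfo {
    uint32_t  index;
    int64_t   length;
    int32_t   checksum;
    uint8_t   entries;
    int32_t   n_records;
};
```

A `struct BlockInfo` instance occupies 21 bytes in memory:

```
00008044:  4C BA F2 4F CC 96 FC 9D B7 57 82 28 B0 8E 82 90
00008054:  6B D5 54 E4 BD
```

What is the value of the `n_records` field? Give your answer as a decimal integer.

`n_records` follows `index` (4 B), `length` (8 B), `checksum` (4 B), `entries` (1 B), so it starts at offset 4 + 8 + 4 + 1 = 17 and occupies 4 bytes.
Bytes at offsets 17..20: D5 54 E4 BD.
In little-endian order the low byte comes first in memory.
Reassemble most-significant byte first: BD E4 54 D5 → 0xBDE454D5.
Top bit is set, so as a signed 32-bit value this is 0xBDE454D5 − 2^32 = -1109109547.

-1109109547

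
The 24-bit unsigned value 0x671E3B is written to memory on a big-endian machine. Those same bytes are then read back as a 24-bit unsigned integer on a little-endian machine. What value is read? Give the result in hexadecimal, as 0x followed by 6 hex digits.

0x3B1E67

Stored big-endian, the bytes at ascending addresses are 67 1E 3B.
Read back as little-endian, the first byte is least significant, giving 0x3B1E67.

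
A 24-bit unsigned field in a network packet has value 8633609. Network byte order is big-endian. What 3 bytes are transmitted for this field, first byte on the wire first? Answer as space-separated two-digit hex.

83 BD 09

8633609 in hexadecimal, padded to 24 bits, is 0x83BD09.
Split into bytes (most-significant first): 83 BD 09.
Big-endian: lowest address holds the most-significant byte.
So the memory order matches the most-significant-first order: 83 BD 09.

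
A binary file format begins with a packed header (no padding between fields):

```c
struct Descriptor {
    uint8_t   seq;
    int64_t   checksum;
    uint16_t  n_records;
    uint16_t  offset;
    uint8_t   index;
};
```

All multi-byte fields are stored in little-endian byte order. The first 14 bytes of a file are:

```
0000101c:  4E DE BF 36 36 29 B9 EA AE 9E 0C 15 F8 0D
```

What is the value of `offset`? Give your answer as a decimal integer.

`offset` follows `seq` (1 B), `checksum` (8 B), `n_records` (2 B), so it starts at offset 1 + 8 + 2 = 11 and occupies 2 bytes.
Bytes at offsets 11..12: 15 F8.
Little-endian stores the least-significant byte at the lowest address.
Reassemble most-significant byte first: F8 15 → 0xF815.
0xF815 = 63509.

63509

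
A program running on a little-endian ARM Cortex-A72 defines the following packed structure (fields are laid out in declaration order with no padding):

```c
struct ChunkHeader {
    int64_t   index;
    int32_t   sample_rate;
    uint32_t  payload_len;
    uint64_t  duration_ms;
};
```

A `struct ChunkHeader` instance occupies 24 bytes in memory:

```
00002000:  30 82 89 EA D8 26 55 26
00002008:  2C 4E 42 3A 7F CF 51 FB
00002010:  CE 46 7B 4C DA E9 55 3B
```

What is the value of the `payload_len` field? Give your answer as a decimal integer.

4216442751

`payload_len` follows `index` (8 B), `sample_rate` (4 B), so it starts at offset 8 + 4 = 12 and occupies 4 bytes.
Bytes at offsets 12..15: 7F CF 51 FB.
In little-endian order the low byte comes first in memory.
Reassemble most-significant byte first: FB 51 CF 7F → 0xFB51CF7F.
0xFB51CF7F = 4216442751.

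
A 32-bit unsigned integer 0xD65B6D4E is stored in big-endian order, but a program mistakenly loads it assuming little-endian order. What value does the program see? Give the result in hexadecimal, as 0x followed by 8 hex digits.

Stored big-endian, the bytes at ascending addresses are D6 5B 6D 4E.
Read back as little-endian, the first byte is least significant, giving 0x4E6D5BD6.

0x4E6D5BD6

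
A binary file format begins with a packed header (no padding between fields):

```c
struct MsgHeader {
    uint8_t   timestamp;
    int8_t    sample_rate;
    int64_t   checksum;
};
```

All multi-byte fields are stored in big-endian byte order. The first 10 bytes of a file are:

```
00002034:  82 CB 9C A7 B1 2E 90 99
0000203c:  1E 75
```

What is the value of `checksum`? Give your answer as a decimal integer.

`checksum` follows `timestamp` (1 B), `sample_rate` (1 B), so it starts at offset 1 + 1 = 2 and occupies 8 bytes.
Bytes at offsets 2..9: 9C A7 B1 2E 90 99 1E 75.
Big-endian stores the most-significant byte at the lowest address.
The bytes are already most-significant first: 0x9CA7B12E90991E75.
Top bit is set, so as a signed 64-bit value this is 0x9CA7B12E90991E75 − 2^64 = -7158558269129548171.

-7158558269129548171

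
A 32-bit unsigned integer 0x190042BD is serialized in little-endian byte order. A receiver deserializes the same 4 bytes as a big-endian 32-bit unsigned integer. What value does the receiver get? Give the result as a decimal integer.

3175219225

Stored little-endian, the bytes at ascending addresses are BD 42 00 19.
Read back as big-endian, the last byte is least significant, giving 0xBD420019.
0xBD420019 = 3175219225.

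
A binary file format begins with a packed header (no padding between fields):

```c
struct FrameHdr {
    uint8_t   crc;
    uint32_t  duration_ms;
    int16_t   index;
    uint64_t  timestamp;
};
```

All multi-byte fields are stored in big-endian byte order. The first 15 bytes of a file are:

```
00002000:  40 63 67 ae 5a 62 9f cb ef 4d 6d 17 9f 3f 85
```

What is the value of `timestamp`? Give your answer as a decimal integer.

`timestamp` follows `crc` (1 B), `duration_ms` (4 B), `index` (2 B), so it starts at offset 1 + 4 + 2 = 7 and occupies 8 bytes.
Bytes at offsets 7..14: CB EF 4D 6D 17 9F 3F 85.
Big-endian: lowest address holds the most-significant byte.
The bytes are already most-significant first: 0xCBEF4D6D179F3F85.
0xCBEF4D6D179F3F85 = 14695049240076304261.

14695049240076304261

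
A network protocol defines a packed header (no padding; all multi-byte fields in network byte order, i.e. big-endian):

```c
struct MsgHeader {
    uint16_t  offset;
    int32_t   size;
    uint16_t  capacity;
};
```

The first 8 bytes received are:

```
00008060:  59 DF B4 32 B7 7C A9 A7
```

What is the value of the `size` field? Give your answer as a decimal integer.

-1271744644

`size` follows `offset` (2 bytes), so it starts at byte offset 2 and occupies 4 bytes.
Bytes at offsets 2..5: B4 32 B7 7C.
Big-endian stores the most-significant byte at the lowest address.
The bytes are already most-significant first: 0xB432B77C.
Top bit is set, so as a signed 32-bit value this is 0xB432B77C − 2^32 = -1271744644.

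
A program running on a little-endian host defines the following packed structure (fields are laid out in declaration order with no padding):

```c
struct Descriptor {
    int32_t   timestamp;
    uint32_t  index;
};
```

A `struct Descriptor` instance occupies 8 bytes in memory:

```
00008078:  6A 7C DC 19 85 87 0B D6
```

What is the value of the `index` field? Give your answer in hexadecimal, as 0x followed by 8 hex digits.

`index` follows `timestamp` (4 bytes), so it starts at byte offset 4 and occupies 4 bytes.
Bytes at offsets 4..7: 85 87 0B D6.
Little-endian stores the least-significant byte at the lowest address.
Reassemble most-significant byte first: D6 0B 87 85 → 0xD60B8785.

0xD60B8785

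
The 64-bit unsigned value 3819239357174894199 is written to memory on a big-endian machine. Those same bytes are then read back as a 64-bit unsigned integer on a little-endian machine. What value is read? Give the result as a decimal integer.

3819239357174894199 in 64-bit hexadecimal is 0x3500A9F5CC99CE77.
Stored big-endian, the bytes at ascending addresses are 35 00 A9 F5 CC 99 CE 77.
Read back as little-endian, the first byte is least significant, giving 0x77CE99CCF5A90035.
0x77CE99CCF5A90035 = 8633006641289691189.

8633006641289691189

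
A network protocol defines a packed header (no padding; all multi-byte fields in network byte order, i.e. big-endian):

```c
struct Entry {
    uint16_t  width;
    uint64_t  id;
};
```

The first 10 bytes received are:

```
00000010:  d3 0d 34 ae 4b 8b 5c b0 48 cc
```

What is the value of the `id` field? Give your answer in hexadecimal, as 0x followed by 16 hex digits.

0x34AE4B8B5CB048CC

`id` follows `width` (2 bytes), so it starts at byte offset 2 and occupies 8 bytes.
Bytes at offsets 2..9: 34 AE 4B 8B 5C B0 48 CC.
Big-endian: lowest address holds the most-significant byte.
The bytes are already most-significant first: 0x34AE4B8B5CB048CC.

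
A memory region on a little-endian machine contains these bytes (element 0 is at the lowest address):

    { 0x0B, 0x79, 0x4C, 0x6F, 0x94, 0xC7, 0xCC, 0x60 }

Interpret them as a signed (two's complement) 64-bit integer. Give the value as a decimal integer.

Little-endian: lowest address holds the least-significant byte.
Reassemble most-significant byte first: 60 CC C7 94 6F 4C 79 0B → 0x60CCC7946F4C790B.
0x60CCC7946F4C790B = 6975169363226425611.

6975169363226425611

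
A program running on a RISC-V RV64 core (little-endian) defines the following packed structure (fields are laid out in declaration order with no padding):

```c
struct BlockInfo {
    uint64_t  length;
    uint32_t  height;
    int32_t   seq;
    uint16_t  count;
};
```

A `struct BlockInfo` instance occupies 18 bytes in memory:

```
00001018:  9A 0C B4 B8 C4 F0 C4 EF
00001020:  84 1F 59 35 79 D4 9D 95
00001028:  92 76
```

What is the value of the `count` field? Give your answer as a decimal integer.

`count` follows `length` (8 B), `height` (4 B), `seq` (4 B), so it starts at offset 8 + 4 + 4 = 16 and occupies 2 bytes.
Bytes at offsets 16..17: 92 76.
In little-endian order the low byte comes first in memory.
Reassemble most-significant byte first: 76 92 → 0x7692.
0x7692 = 30354.

30354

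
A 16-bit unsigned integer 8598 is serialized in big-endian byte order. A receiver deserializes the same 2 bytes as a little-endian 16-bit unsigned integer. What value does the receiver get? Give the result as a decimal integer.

38433

8598 in 16-bit hexadecimal is 0x2196.
Stored big-endian, the bytes at ascending addresses are 21 96.
Read back as little-endian, the first byte is least significant, giving 0x9621.
0x9621 = 38433.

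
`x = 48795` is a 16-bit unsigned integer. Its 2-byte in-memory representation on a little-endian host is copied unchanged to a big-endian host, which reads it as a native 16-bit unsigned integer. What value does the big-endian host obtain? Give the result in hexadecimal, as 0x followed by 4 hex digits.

48795 in 16-bit hexadecimal is 0xBE9B.
Stored little-endian, the bytes at ascending addresses are 9B BE.
Read back as big-endian, the last byte is least significant, giving 0x9BBE.

0x9BBE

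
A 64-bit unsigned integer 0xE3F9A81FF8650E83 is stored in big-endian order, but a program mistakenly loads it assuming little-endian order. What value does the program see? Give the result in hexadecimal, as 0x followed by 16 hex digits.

0x830E65F81FA8F9E3

Stored big-endian, the bytes at ascending addresses are E3 F9 A8 1F F8 65 0E 83.
Read back as little-endian, the first byte is least significant, giving 0x830E65F81FA8F9E3.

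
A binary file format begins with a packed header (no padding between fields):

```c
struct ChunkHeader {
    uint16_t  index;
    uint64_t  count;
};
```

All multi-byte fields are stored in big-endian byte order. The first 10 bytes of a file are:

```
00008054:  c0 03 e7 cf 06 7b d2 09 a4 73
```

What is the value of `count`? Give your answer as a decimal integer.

`count` follows `index` (2 bytes), so it starts at byte offset 2 and occupies 8 bytes.
Bytes at offsets 2..9: E7 CF 06 7B D2 09 A4 73.
In big-endian order the high byte comes first in memory.
The bytes are already most-significant first: 0xE7CF067BD209A473.
0xE7CF067BD209A473 = 16703576671815050355.

16703576671815050355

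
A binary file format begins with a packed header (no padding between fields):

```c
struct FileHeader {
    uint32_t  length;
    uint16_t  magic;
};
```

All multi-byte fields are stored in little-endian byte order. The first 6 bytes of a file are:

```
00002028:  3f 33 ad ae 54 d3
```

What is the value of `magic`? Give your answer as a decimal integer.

`magic` follows `length` (4 bytes), so it starts at byte offset 4 and occupies 2 bytes.
Bytes at offsets 4..5: 54 D3.
In little-endian order the low byte comes first in memory.
Reassemble most-significant byte first: D3 54 → 0xD354.
0xD354 = 54100.

54100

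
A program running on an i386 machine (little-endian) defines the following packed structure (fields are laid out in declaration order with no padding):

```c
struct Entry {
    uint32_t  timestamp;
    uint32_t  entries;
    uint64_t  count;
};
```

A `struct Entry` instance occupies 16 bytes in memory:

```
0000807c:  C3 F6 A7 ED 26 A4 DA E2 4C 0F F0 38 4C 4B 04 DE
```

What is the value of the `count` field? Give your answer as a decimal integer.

`count` follows `timestamp` (4 B), `entries` (4 B), so it starts at offset 4 + 4 = 8 and occupies 8 bytes.
Bytes at offsets 8..15: 4C 0F F0 38 4C 4B 04 DE.
In little-endian order the low byte comes first in memory.
Reassemble most-significant byte first: DE 04 4B 4C 38 F0 0F 4C → 0xDE044B4C38F00F4C.
0xDE044B4C38F00F4C = 15997994567071698764.

15997994567071698764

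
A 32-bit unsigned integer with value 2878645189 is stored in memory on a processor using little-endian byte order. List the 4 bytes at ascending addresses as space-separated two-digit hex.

C5 A3 94 AB

2878645189 in hexadecimal, padded to 32 bits, is 0xAB94A3C5.
Split into bytes (most-significant first): AB 94 A3 C5.
In little-endian order the low byte comes first in memory.
So at ascending addresses the bytes are C5 A3 94 AB.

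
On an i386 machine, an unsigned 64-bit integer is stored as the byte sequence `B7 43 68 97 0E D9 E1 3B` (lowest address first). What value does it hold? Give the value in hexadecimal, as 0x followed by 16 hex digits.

0x3BE1D90E976843B7

Little-endian stores the least-significant byte at the lowest address.
Reassemble most-significant byte first: 3B E1 D9 0E 97 68 43 B7 → 0x3BE1D90E976843B7.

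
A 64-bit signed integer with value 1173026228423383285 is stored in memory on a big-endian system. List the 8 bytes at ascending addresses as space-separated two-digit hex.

10 47 6D 23 C9 64 58 F5

1173026228423383285 in hexadecimal, padded to 64 bits, is 0x10476D23C96458F5.
Split into bytes (most-significant first): 10 47 6D 23 C9 64 58 F5.
In big-endian order the high byte comes first in memory.
So the memory order matches the most-significant-first order: 10 47 6D 23 C9 64 58 F5.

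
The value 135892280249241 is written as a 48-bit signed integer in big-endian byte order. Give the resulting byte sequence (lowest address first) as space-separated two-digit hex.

135892280249241 in hexadecimal, padded to 48 bits, is 0x7B97E3178B99.
Split into bytes (most-significant first): 7B 97 E3 17 8B 99.
Big-endian: lowest address holds the most-significant byte.
So the memory order matches the most-significant-first order: 7B 97 E3 17 8B 99.

7B 97 E3 17 8B 99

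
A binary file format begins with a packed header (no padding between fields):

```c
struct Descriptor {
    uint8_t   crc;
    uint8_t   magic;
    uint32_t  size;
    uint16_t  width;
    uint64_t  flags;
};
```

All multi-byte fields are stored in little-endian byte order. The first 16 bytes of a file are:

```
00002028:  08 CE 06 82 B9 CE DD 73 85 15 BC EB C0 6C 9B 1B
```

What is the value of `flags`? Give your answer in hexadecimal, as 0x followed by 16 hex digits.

`flags` follows `crc` (1 B), `magic` (1 B), `size` (4 B), `width` (2 B), so it starts at offset 1 + 1 + 4 + 2 = 8 and occupies 8 bytes.
Bytes at offsets 8..15: 85 15 BC EB C0 6C 9B 1B.
In little-endian order the low byte comes first in memory.
Reassemble most-significant byte first: 1B 9B 6C C0 EB BC 15 85 → 0x1B9B6CC0EBBC1585.

0x1B9B6CC0EBBC1585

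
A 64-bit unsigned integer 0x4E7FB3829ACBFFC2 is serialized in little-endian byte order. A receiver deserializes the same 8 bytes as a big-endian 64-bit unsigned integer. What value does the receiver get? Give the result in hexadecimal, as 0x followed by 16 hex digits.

0xC2FFCB9A82B37F4E

Stored little-endian, the bytes at ascending addresses are C2 FF CB 9A 82 B3 7F 4E.
Read back as big-endian, the last byte is least significant, giving 0xC2FFCB9A82B37F4E.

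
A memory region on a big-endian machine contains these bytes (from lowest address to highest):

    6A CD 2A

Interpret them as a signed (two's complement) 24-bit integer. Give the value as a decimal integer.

Big-endian: lowest address holds the most-significant byte.
The bytes are already most-significant first: 0x6ACD2A.
0x6ACD2A = 6999338.

6999338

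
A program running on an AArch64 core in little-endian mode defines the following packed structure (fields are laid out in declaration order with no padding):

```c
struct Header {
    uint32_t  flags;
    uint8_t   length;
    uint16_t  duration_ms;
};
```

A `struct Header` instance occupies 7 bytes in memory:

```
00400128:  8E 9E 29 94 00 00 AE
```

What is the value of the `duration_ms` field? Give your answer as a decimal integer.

`duration_ms` follows `flags` (4 B), `length` (1 B), so it starts at offset 4 + 1 = 5 and occupies 2 bytes.
Bytes at offsets 5..6: 00 AE.
Little-endian stores the least-significant byte at the lowest address.
Reassemble most-significant byte first: AE 00 → 0xAE00.
0xAE00 = 44544.

44544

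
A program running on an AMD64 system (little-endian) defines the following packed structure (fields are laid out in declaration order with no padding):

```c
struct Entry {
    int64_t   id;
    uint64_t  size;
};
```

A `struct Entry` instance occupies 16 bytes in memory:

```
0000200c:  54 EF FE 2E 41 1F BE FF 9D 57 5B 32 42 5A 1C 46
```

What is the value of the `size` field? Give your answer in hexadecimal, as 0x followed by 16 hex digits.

`size` follows `id` (8 bytes), so it starts at byte offset 8 and occupies 8 bytes.
Bytes at offsets 8..15: 9D 57 5B 32 42 5A 1C 46.
Little-endian: lowest address holds the least-significant byte.
Reassemble most-significant byte first: 46 1C 5A 42 32 5B 57 9D → 0x461C5A42325B579D.

0x461C5A42325B579D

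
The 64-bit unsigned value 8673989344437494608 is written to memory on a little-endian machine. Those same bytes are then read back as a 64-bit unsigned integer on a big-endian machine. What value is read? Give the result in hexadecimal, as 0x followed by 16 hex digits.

0x5063B81C5A336078

8673989344437494608 in 64-bit hexadecimal is 0x7860335A1CB86350.
Stored little-endian, the bytes at ascending addresses are 50 63 B8 1C 5A 33 60 78.
Read back as big-endian, the last byte is least significant, giving 0x5063B81C5A336078.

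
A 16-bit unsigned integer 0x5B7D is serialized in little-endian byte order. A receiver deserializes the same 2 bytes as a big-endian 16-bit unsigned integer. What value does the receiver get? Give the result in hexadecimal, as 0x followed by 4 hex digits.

0x7D5B

Stored little-endian, the bytes at ascending addresses are 7D 5B.
Read back as big-endian, the last byte is least significant, giving 0x7D5B.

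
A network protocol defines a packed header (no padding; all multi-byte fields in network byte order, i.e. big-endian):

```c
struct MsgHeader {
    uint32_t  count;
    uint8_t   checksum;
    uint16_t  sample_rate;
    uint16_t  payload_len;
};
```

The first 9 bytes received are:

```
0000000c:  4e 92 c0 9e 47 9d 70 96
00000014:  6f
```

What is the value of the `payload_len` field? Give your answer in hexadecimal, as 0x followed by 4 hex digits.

`payload_len` follows `count` (4 B), `checksum` (1 B), `sample_rate` (2 B), so it starts at offset 4 + 1 + 2 = 7 and occupies 2 bytes.
Bytes at offsets 7..8: 96 6F.
Big-endian: lowest address holds the most-significant byte.
The bytes are already most-significant first: 0x966F.

0x966F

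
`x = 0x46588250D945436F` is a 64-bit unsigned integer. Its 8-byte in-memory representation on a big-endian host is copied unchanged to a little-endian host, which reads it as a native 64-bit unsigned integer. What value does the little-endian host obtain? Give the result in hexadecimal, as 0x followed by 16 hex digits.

Stored big-endian, the bytes at ascending addresses are 46 58 82 50 D9 45 43 6F.
Read back as little-endian, the first byte is least significant, giving 0x6F4345D950825846.

0x6F4345D950825846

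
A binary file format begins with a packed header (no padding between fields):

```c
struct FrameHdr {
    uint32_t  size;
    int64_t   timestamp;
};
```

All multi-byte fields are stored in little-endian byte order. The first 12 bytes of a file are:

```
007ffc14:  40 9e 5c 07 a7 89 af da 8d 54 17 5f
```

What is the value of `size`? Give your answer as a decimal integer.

`size` is the first field, at byte offset 0, occupying 4 bytes.
Bytes at offsets 0..3: 40 9E 5C 07.
Little-endian: lowest address holds the least-significant byte.
Reassemble most-significant byte first: 07 5C 9E 40 → 0x075C9E40.
0x075C9E40 = 123510336.

123510336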